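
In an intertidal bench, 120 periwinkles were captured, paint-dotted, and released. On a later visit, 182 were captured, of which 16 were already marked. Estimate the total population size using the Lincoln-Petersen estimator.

Lincoln-Petersen assumes M/N = R/C, so N = M·C / R.
N = (120 × 182) / 16 = 21840 / 16 = 1365

N = 1365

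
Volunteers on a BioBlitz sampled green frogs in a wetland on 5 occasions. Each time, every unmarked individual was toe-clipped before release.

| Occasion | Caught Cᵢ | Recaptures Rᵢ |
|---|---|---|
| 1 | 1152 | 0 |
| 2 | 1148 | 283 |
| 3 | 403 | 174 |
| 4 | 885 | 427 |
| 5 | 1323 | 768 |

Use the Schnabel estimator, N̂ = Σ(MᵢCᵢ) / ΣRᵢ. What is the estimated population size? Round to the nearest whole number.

Marked at large before each occasion: Mᵢ = Σⱼ<ᵢ (Cⱼ − Rⱼ) → M1=0, M2=1152, M3=2017, M4=2246, M5=2704
Σ MᵢCᵢ = 0·1152 + 1152·1148 + 2017·403 + 2246·885 + 2704·1323 = 0 + 1322496 + 812851 + 1987710 + 3577392 = 7700449
Σ Rᵢ = 0 + 283 + 174 + 427 + 768 = 1652
N̂ = 7700449 / 1652 ≈ 4661.3 → 4661

N ≈ 4661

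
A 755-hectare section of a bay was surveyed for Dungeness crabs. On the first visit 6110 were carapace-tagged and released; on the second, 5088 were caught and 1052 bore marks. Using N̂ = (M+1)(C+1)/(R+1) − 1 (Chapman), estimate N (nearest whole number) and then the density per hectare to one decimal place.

N̂ = 6111·5089/1053 − 1 = 31098879/1053 − 1 ≈ 29532.6 → 29533
Density = N̂ / area = 29533 / 755 ≈ 39.12 → 39.1 per hectare

density ≈ 39.1 Dungeness crabs per hectare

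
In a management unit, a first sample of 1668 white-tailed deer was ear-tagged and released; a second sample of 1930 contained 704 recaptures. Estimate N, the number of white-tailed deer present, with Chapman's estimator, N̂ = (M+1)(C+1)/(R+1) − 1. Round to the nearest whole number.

N ≈ 4570

N̂ = (1668+1)(1930+1)/(704+1) − 1 = 1669·1931/705 − 1
= 3222839/705 − 1 ≈ 4571.4 − 1 ≈ 4570.4 → 4570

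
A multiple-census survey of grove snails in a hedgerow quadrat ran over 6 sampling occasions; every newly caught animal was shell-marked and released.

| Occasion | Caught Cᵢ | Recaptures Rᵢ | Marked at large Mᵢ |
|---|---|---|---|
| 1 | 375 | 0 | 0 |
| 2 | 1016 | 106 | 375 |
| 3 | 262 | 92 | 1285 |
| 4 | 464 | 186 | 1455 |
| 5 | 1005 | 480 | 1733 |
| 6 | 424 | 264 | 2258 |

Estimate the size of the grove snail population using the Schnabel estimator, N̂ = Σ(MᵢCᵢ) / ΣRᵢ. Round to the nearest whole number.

N ≈ 3628

Σ MᵢCᵢ = 0·375 + 375·1016 + 1285·262 + 1455·464 + 1733·1005 + 2258·424 = 0 + 381000 + 336670 + 675120 + 1741665 + 957392 = 4091847
Σ Rᵢ = 0 + 106 + 92 + 186 + 480 + 264 = 1128
N̂ = 4091847 / 1128 ≈ 3627.5 → 3628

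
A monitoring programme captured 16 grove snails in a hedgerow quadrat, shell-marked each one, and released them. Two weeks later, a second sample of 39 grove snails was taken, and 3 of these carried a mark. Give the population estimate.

N = 208

The marked fraction in the recapture sample should equal the marked fraction in the population: 3/39 = 16/N.
N = (16 × 39) / 3 = 624 / 3 = 208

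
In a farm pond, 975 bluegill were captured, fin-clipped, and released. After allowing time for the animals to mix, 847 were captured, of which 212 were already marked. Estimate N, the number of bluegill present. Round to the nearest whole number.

Lincoln-Petersen assumes M/N = R/C, so N = M·C / R.
N = (975 × 847) / 212 = 825825 / 212 ≈ 3895.4 → 3895

N ≈ 3895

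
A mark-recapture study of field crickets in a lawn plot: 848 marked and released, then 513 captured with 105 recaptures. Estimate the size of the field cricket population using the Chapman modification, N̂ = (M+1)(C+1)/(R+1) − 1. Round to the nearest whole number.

N ≈ 4116

N̂ = (848+1)(513+1)/(105+1) − 1 = 849·514/106 − 1
= 436386/106 − 1 ≈ 4116.8 − 1 ≈ 4115.8 → 4116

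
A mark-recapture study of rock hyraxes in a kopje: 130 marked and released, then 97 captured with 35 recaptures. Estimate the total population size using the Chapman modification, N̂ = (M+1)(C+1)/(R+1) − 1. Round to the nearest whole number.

N̂ = (130+1)(97+1)/(35+1) − 1 = 131·98/36 − 1
= 12838/36 − 1 ≈ 356.6 − 1 ≈ 355.6 → 356

N ≈ 356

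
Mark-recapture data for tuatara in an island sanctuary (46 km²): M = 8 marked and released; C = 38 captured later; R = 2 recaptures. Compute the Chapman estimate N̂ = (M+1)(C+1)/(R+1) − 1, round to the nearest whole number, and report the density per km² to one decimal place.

N̂ = 9·39/3 − 1 = 351/3 − 1 = 116
Density = N̂ / area = 116 / 46 ≈ 2.52 → 2.5 per km²

density ≈ 2.5 tuatara per km²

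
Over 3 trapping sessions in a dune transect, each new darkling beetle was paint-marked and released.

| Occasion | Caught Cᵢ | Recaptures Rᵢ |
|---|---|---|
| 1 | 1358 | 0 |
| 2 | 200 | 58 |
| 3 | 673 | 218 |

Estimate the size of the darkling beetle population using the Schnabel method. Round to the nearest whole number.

N ≈ 4642

Marked at large before each occasion: Mᵢ = Σⱼ<ᵢ (Cⱼ − Rⱼ) → M1=0, M2=1358, M3=1500
Σ MᵢCᵢ = 0·1358 + 1358·200 + 1500·673 = 0 + 271600 + 1009500 = 1281100
Σ Rᵢ = 0 + 58 + 218 = 276
N̂ = 1281100 / 276 ≈ 4641.7 → 4642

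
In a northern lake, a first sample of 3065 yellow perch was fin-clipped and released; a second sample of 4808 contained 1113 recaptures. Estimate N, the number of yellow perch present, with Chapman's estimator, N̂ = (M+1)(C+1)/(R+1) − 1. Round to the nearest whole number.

N̂ = (3065+1)(4808+1)/(1113+1) − 1 = 3066·4809/1114 − 1
= 14744394/1114 − 1 ≈ 13235.5 − 1 ≈ 13234.5 → 13235

N ≈ 13,235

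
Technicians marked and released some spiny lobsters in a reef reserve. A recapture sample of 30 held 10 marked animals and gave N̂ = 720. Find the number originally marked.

From N = M·C/R: M = N·R / C = 720·10 / 30 = 7200 / 30 = 240.

M = 240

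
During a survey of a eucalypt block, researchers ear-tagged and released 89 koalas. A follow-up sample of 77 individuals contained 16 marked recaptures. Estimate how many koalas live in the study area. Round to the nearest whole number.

N = (89 × 77) / 16 = 6853 / 16 ≈ 428.3 → 428

N ≈ 428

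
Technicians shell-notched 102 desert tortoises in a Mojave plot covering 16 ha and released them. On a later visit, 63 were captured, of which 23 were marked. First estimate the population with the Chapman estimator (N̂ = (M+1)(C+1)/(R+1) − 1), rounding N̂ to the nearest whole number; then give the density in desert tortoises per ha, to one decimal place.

density ≈ 17.1 desert tortoises per ha

N̂ = 103·64/24 − 1 = 6592/24 − 1 ≈ 273.7 → 274
Density = N̂ / area = 274 / 16 ≈ 17.12 → 17.1 per ha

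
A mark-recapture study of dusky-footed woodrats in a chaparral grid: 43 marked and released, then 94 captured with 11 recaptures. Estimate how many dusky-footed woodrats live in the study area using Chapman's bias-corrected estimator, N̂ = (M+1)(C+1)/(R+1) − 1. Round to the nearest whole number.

N̂ = (43+1)(94+1)/(11+1) − 1 = 44·95/12 − 1
= 4180/12 − 1 ≈ 348.3 − 1 ≈ 347.3 → 347

N ≈ 347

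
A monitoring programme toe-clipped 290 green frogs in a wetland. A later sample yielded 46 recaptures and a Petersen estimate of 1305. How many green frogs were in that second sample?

C = 207

From N = M·C/R: C = N·R / M = 1305·46 / 290 = 60030 / 290 = 207.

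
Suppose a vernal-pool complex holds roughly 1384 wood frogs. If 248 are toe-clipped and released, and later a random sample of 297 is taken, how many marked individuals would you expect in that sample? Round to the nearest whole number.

The marked fraction of the population is 248/1384, so in a sample of 297 expect C·(M/N) marked.
E[R] = 248 × 297 / 1384 = 73656 / 1384 ≈ 53.2 → 53

expected recaptures ≈ 53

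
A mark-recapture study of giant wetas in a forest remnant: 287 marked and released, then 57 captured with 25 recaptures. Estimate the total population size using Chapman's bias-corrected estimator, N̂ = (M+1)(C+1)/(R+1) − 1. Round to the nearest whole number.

N̂ = (287+1)(57+1)/(25+1) − 1 = 288·58/26 − 1
= 16704/26 − 1 ≈ 642.46 − 1 ≈ 641.46 → 641

N ≈ 641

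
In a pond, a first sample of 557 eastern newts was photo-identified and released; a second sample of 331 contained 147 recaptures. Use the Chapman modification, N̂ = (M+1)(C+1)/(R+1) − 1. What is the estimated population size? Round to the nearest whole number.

N ≈ 1251

N̂ = (557+1)(331+1)/(147+1) − 1 = 558·332/148 − 1
= 185256/148 − 1 ≈ 1251.7 − 1 ≈ 1250.7 → 1251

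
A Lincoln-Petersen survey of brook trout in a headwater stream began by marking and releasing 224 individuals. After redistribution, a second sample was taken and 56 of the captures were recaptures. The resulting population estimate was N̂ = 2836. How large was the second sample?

From N = M·C/R: C = N·R / M = 2836·56 / 224 = 158816 / 224 = 709.

C = 709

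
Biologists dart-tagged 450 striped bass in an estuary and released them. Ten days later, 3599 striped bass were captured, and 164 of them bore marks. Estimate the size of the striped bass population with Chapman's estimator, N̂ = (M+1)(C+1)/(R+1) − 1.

N̂ = (450+1)(3599+1)/(164+1) − 1 = 451·3600/165 − 1
= 1623600/165 − 1 = 9840 − 1 = 9839

N = 9839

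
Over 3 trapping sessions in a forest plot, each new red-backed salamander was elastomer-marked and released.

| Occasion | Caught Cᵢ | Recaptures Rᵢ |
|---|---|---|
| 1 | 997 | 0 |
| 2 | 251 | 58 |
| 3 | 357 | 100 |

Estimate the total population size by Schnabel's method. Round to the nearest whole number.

Marked at large before each occasion: Mᵢ = Σⱼ<ᵢ (Cⱼ − Rⱼ) → M1=0, M2=997, M3=1190
Σ MᵢCᵢ = 0·997 + 997·251 + 1190·357 = 0 + 250247 + 424830 = 675077
Σ Rᵢ = 0 + 58 + 100 = 158
N̂ = 675077 / 158 ≈ 4272.6 → 4273

N ≈ 4273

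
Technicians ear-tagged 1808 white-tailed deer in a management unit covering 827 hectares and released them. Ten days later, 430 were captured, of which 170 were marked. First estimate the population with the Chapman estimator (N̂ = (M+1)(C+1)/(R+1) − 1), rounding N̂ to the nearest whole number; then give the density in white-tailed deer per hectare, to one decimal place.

N̂ = 1809·431/171 − 1 = 779679/171 − 1 ≈ 4558.5 → 4559
Density = N̂ / area = 4559 / 827 ≈ 5.51 → 5.5 per hectare

density ≈ 5.5 white-tailed deer per hectare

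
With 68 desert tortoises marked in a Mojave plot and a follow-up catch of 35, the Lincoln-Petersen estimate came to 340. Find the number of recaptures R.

From N = M·C/R: R = M·C / N = 68·35 / 340 = 2380 / 340 = 7.

R = 7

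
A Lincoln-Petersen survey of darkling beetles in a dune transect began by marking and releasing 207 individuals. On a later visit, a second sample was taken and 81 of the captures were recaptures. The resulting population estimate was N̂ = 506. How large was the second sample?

C = 198

From N = M·C/R: C = N·R / M = 506·81 / 207 = 40986 / 207 = 198.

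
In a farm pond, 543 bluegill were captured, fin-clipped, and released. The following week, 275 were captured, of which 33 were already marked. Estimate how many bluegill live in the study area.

If marked individuals mix randomly, R/C ≈ M/N, giving N ≈ M·C/R.
N = (543 × 275) / 33 = 149325 / 33 = 4525

N = 4525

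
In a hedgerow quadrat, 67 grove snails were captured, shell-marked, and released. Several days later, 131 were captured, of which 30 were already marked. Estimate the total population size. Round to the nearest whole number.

If marked individuals mix randomly, R/C ≈ M/N, giving N ≈ M·C/R.
N = (67 × 131) / 30 = 8777 / 30 ≈ 292.6 → 293

N ≈ 293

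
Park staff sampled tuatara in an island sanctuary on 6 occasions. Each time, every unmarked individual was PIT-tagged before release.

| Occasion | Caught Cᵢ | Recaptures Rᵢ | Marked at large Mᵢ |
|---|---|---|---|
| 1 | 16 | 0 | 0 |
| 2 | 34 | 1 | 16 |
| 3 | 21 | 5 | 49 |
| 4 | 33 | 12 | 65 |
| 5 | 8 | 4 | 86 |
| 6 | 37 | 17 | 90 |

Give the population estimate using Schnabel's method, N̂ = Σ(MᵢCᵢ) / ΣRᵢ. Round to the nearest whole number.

Σ MᵢCᵢ = 0·16 + 16·34 + 49·21 + 65·33 + 86·8 + 90·37 = 0 + 544 + 1029 + 2145 + 688 + 3330 = 7736
Σ Rᵢ = 0 + 1 + 5 + 12 + 4 + 17 = 39
N̂ = 7736 / 39 ≈ 198.4 → 198

N ≈ 198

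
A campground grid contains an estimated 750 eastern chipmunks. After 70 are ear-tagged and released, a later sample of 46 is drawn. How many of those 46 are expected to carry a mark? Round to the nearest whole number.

expected recaptures ≈ 4

Expected recaptures E[R] = M·C / N.
E[R] = 70 × 46 / 750 = 3220 / 750 ≈ 4.3 → 4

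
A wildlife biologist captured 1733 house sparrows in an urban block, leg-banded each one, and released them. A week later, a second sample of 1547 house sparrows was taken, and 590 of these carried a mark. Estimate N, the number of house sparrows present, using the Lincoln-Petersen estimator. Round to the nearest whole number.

N ≈ 4544

Lincoln-Petersen assumes M/N = R/C, so N = M·C / R.
N = (1733 × 1547) / 590 = 2680951 / 590 ≈ 4544.0 → 4544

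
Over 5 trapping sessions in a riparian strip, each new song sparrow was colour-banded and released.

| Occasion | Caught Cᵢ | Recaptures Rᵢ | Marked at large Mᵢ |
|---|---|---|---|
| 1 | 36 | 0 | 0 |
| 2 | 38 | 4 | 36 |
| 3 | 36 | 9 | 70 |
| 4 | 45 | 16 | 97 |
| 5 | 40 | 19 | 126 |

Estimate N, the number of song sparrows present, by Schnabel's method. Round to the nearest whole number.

Σ MᵢCᵢ = 0·36 + 36·38 + 70·36 + 97·45 + 126·40 = 0 + 1368 + 2520 + 4365 + 5040 = 13293
Σ Rᵢ = 0 + 4 + 9 + 16 + 19 = 48
N̂ = 13293 / 48 ≈ 276.9 → 277

N ≈ 277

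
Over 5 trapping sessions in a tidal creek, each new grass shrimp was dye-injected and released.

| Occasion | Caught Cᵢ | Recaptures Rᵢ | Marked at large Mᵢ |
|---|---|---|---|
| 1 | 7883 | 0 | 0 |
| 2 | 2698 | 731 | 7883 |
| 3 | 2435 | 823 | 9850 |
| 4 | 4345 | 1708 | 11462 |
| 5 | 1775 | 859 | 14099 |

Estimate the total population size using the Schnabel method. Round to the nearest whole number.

N ≈ 29,139

Σ MᵢCᵢ = 0·7883 + 7883·2698 + 9850·2435 + 11462·4345 + 14099·1775 = 0 + 21268334 + 23984750 + 49802390 + 25025725 = 120081199
Σ Rᵢ = 0 + 731 + 823 + 1708 + 859 = 4121
N̂ = 120081199 / 4121 ≈ 29138.8 → 29139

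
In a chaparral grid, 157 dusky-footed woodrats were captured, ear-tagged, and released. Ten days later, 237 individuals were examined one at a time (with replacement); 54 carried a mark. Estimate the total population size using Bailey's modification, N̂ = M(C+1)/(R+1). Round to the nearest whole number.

N̂ = 157·(237+1)/(54+1) = 157·238/55 = 37366/55 ≈ 679.4 → 679

N ≈ 679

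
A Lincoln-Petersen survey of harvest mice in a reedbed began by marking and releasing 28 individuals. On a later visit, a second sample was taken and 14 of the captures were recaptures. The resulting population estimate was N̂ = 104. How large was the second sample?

C = 52

From N = M·C/R: C = N·R / M = 104·14 / 28 = 1456 / 28 = 52.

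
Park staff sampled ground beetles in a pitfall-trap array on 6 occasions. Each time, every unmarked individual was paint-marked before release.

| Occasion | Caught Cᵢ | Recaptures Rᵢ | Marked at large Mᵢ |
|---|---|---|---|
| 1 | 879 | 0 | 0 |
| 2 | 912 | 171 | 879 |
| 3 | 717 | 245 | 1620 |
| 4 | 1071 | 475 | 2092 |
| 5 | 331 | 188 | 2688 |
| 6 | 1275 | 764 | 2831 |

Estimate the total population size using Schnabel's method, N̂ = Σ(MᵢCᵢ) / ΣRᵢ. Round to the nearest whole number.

N ≈ 4722

Σ MᵢCᵢ = 0·879 + 879·912 + 1620·717 + 2092·1071 + 2688·331 + 2831·1275 = 0 + 801648 + 1161540 + 2240532 + 889728 + 3609525 = 8702973
Σ Rᵢ = 0 + 171 + 245 + 475 + 188 + 764 = 1843
N̂ = 8702973 / 1843 ≈ 4722.2 → 4722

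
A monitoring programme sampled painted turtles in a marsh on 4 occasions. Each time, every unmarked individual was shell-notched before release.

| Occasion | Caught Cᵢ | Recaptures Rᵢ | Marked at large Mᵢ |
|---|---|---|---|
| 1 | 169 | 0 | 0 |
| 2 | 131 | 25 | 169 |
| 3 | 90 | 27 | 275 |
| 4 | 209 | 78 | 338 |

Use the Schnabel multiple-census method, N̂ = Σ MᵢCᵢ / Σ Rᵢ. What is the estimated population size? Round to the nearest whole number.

Σ MᵢCᵢ = 0·169 + 169·131 + 275·90 + 338·209 = 0 + 22139 + 24750 + 70642 = 117531
Σ Rᵢ = 0 + 25 + 27 + 78 = 130
N̂ = 117531 / 130 ≈ 904.1 → 904

N ≈ 904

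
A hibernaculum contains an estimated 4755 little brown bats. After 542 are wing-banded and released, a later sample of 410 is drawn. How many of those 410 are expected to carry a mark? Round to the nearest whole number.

expected recaptures ≈ 47

The marked fraction of the population is 542/4755, so in a sample of 410 expect C·(M/N) marked.
E[R] = 542 × 410 / 4755 = 222220 / 4755 ≈ 46.7 → 47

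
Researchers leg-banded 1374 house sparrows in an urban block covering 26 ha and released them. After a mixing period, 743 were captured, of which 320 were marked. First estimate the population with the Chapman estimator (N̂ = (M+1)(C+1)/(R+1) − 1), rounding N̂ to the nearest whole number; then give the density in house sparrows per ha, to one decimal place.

density ≈ 122.5 house sparrows per ha

N̂ = 1375·744/321 − 1 = 1023000/321 − 1 ≈ 3185.9 → 3186
Density = N̂ / area = 3186 / 26 ≈ 122.54 → 122.5 per ha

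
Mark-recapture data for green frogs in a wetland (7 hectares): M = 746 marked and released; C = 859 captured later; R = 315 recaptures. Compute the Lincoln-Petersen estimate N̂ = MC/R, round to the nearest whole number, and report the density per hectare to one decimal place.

N̂ = 746·859/315 = 640814/315 ≈ 2034.3 → 2034
Density = N̂ / area = 2034 / 7 ≈ 290.57 → 290.6 per hectare

density ≈ 290.6 green frogs per hectare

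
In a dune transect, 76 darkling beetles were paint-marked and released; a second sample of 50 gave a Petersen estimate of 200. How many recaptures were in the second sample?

R = 19

From N = M·C/R: R = M·C / N = 76·50 / 200 = 3800 / 200 = 19.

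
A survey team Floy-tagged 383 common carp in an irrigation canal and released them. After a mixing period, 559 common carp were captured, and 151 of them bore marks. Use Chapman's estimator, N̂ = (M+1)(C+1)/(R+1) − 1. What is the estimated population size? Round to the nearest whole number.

N ≈ 1414

N̂ = (383+1)(559+1)/(151+1) − 1 = 384·560/152 − 1
= 215040/152 − 1 ≈ 1414.7 − 1 ≈ 1413.7 → 1414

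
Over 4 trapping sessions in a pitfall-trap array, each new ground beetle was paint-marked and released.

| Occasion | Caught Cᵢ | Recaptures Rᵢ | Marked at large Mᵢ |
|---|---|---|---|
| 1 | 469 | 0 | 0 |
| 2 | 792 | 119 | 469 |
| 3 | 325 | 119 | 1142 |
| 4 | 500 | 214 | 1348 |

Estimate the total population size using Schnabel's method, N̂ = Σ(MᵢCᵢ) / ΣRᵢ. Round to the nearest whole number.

Σ MᵢCᵢ = 0·469 + 469·792 + 1142·325 + 1348·500 = 0 + 371448 + 371150 + 674000 = 1416598
Σ Rᵢ = 0 + 119 + 119 + 214 = 452
N̂ = 1416598 / 452 ≈ 3134.1 → 3134

N ≈ 3134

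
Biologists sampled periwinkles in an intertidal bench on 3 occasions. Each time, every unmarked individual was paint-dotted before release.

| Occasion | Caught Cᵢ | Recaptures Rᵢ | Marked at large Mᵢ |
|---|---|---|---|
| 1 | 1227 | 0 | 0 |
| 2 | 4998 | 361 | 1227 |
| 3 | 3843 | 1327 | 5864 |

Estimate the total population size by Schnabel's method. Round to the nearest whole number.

Σ MᵢCᵢ = 0·1227 + 1227·4998 + 5864·3843 = 0 + 6132546 + 22535352 = 28667898
Σ Rᵢ = 0 + 361 + 1327 = 1688
N̂ = 28667898 / 1688 ≈ 16983.4 → 16983

N ≈ 16,983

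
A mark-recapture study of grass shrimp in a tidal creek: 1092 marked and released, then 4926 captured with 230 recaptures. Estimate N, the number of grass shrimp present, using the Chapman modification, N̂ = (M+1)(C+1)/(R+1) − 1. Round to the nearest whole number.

N ≈ 23,312

N̂ = (1092+1)(4926+1)/(230+1) − 1 = 1093·4927/231 − 1
= 5385211/231 − 1 ≈ 23312.6 − 1 ≈ 23311.6 → 23312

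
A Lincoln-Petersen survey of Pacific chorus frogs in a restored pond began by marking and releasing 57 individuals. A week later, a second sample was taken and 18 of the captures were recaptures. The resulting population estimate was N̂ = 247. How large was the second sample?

From N = M·C/R: C = N·R / M = 247·18 / 57 = 4446 / 57 = 78.

C = 78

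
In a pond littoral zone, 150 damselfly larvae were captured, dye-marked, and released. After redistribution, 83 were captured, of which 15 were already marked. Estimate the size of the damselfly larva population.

N = 830

Lincoln-Petersen assumes M/N = R/C, so N = M·C / R.
N = (150 × 83) / 15 = 12450 / 15 = 830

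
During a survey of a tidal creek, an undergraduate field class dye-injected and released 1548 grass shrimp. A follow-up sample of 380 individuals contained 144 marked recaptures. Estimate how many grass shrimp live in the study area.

N = 4085

Lincoln-Petersen assumes M/N = R/C, so N = M·C / R.
N = (1548 × 380) / 144 = 588240 / 144 = 4085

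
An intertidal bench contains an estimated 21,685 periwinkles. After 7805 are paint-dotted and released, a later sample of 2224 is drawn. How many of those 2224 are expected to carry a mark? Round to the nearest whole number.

expected recaptures ≈ 800

The marked fraction of the population is 7805/21685, so in a sample of 2224 expect C·(M/N) marked.
E[R] = 7805 × 2224 / 21685 = 17358320 / 21685 ≈ 800.48 → 800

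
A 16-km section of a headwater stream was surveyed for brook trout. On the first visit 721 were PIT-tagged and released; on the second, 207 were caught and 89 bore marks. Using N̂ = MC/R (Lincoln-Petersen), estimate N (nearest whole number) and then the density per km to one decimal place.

N̂ = 721·207/89 = 149247/89 ≈ 1676.9 → 1677
Density = N̂ / area = 1677 / 16 ≈ 104.81 → 104.8 per km

density ≈ 104.8 brook trout per km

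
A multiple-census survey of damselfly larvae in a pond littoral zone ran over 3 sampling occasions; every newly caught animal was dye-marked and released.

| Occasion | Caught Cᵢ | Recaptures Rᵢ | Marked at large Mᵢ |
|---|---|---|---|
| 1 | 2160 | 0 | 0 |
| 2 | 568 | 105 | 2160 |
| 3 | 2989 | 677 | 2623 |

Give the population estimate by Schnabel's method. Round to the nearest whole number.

Σ MᵢCᵢ = 0·2160 + 2160·568 + 2623·2989 = 0 + 1226880 + 7840147 = 9067027
Σ Rᵢ = 0 + 105 + 677 = 782
N̂ = 9067027 / 782 ≈ 11594.7 → 11595

N ≈ 11,595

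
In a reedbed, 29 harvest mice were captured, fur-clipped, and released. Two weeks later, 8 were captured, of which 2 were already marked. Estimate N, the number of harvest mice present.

N = (29 × 8) / 2 = 232 / 2 = 116

N = 116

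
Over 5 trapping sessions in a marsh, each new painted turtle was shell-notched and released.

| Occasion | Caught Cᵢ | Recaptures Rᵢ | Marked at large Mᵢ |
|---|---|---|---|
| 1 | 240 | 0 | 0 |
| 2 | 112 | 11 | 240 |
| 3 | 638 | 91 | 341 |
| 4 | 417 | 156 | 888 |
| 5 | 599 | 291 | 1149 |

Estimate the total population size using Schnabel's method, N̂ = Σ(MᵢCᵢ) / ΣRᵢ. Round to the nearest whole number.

Σ MᵢCᵢ = 0·240 + 240·112 + 341·638 + 888·417 + 1149·599 = 0 + 26880 + 217558 + 370296 + 688251 = 1302985
Σ Rᵢ = 0 + 11 + 91 + 156 + 291 = 549
N̂ = 1302985 / 549 ≈ 2373.4 → 2373

N ≈ 2373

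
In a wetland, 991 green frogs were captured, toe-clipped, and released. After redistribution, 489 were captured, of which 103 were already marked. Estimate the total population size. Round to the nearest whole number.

N = (991 × 489) / 103 = 484599 / 103 ≈ 4704.8 → 4705

N ≈ 4705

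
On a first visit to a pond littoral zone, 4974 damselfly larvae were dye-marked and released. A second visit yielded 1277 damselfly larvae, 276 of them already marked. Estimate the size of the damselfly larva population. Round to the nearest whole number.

N = (4974 × 1277) / 276 = 6351798 / 276 ≈ 23013.8 → 23014

N ≈ 23,014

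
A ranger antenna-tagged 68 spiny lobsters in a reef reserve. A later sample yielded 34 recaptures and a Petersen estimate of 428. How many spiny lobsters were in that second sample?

C = 214

From N = M·C/R: C = N·R / M = 428·34 / 68 = 14552 / 68 = 214.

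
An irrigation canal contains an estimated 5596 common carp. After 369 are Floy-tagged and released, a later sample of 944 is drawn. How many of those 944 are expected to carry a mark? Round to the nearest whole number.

expected recaptures ≈ 62

Expected recaptures E[R] = M·C / N.
E[R] = 369 × 944 / 5596 = 348336 / 5596 ≈ 62.2 → 62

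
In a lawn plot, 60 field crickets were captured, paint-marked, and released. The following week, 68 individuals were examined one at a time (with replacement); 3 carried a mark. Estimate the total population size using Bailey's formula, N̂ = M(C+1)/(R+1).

N̂ = 60·(68+1)/(3+1) = 60·69/4 = 4140/4 = 1035

N = 1035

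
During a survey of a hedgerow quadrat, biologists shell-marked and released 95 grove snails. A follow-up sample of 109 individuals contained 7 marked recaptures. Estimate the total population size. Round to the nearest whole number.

N ≈ 1479

If marked individuals mix randomly, R/C ≈ M/N, giving N ≈ M·C/R.
N = (95 × 109) / 7 = 10355 / 7 ≈ 1479.3 → 1479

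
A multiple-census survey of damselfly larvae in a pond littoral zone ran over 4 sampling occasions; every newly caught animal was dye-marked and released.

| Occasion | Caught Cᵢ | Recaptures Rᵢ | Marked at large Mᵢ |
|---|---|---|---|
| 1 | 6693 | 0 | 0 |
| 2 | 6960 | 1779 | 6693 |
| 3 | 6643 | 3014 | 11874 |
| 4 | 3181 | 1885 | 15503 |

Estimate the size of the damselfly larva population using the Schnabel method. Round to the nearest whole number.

Σ MᵢCᵢ = 0·6693 + 6693·6960 + 11874·6643 + 15503·3181 = 0 + 46583280 + 78878982 + 49315043 = 174777305
Σ Rᵢ = 0 + 1779 + 3014 + 1885 = 6678
N̂ = 174777305 / 6678 ≈ 26172.1 → 26172

N ≈ 26,172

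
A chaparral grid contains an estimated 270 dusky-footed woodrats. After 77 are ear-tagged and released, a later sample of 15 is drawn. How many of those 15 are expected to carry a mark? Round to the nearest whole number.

Expected recaptures E[R] = M·C / N.
E[R] = 77 × 15 / 270 = 1155 / 270 ≈ 4.3 → 4

expected recaptures ≈ 4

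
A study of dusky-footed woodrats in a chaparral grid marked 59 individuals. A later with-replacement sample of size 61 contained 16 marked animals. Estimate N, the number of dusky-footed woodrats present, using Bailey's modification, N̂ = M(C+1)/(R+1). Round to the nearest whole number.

N̂ = 59·(61+1)/(16+1) = 59·62/17 = 3658/17 ≈ 215.2 → 215

N ≈ 215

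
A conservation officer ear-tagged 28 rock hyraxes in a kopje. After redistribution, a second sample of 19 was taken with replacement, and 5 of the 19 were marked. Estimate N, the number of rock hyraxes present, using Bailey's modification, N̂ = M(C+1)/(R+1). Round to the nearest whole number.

N̂ = 28·(19+1)/(5+1) = 28·20/6 = 560/6 ≈ 93.3 → 93

N ≈ 93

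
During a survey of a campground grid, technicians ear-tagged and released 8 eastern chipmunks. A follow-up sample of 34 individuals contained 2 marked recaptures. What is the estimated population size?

N = (8 × 34) / 2 = 272 / 2 = 136

N = 136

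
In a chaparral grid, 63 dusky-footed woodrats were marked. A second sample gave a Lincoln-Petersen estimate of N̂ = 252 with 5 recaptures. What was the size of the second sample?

From N = M·C/R: C = N·R / M = 252·5 / 63 = 1260 / 63 = 20.

C = 20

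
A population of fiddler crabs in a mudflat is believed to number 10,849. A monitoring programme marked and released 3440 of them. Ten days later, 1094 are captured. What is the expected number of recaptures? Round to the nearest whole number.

expected recaptures ≈ 347

Expected recaptures E[R] = M·C / N.
E[R] = 3440 × 1094 / 10849 = 3763360 / 10849 ≈ 346.9 → 347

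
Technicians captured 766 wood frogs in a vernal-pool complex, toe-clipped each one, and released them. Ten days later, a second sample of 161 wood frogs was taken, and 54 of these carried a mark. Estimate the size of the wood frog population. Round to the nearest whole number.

N = (766 × 161) / 54 = 123326 / 54 ≈ 2283.8 → 2284

N ≈ 2284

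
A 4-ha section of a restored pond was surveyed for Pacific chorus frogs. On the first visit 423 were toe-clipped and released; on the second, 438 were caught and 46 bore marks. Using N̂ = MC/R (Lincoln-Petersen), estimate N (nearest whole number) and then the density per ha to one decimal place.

density ≈ 1007.0 Pacific chorus frogs per ha

N̂ = 423·438/46 = 185274/46 ≈ 4027.7 → 4028
Density = N̂ / area = 4028 / 4 = 1007.0 per ha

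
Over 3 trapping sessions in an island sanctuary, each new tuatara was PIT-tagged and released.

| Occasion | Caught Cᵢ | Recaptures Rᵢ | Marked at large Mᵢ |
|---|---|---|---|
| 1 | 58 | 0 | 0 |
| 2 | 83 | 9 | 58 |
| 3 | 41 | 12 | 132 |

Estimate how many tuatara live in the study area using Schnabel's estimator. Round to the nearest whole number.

N ≈ 487

Σ MᵢCᵢ = 0·58 + 58·83 + 132·41 = 0 + 4814 + 5412 = 10226
Σ Rᵢ = 0 + 9 + 12 = 21
N̂ = 10226 / 21 ≈ 487.0 → 487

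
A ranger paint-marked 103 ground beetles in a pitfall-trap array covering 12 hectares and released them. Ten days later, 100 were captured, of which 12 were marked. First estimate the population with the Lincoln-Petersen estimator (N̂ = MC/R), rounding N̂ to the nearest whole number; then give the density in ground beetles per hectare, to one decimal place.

N̂ = 103·100/12 = 10300/12 ≈ 858.3 → 858
Density = N̂ / area = 858 / 12 ≈ 71.50 → 71.5 per hectare

density ≈ 71.5 ground beetles per hectare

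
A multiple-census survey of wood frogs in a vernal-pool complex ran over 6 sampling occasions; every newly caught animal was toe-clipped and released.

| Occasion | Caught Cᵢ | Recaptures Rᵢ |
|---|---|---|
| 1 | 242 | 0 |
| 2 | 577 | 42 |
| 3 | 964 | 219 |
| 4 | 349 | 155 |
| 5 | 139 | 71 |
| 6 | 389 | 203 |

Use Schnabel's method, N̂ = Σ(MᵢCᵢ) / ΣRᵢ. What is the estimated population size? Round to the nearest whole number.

N ≈ 3409

Marked at large before each occasion: Mᵢ = Σⱼ<ᵢ (Cⱼ − Rⱼ) → M1=0, M2=242, M3=777, M4=1522, M5=1716, M6=1784
Σ MᵢCᵢ = 0·242 + 242·577 + 777·964 + 1522·349 + 1716·139 + 1784·389 = 0 + 139634 + 749028 + 531178 + 238524 + 693976 = 2352340
Σ Rᵢ = 0 + 42 + 219 + 155 + 71 + 203 = 690
N̂ = 2352340 / 690 ≈ 3409.2 → 3409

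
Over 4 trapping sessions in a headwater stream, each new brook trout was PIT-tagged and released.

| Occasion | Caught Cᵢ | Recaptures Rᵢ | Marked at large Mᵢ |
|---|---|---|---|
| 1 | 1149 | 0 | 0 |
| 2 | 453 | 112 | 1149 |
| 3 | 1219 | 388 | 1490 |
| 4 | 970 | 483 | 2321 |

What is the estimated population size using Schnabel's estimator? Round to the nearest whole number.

N ≈ 4668

Σ MᵢCᵢ = 0·1149 + 1149·453 + 1490·1219 + 2321·970 = 0 + 520497 + 1816310 + 2251370 = 4588177
Σ Rᵢ = 0 + 112 + 388 + 483 = 983
N̂ = 4588177 / 983 ≈ 4667.5 → 4668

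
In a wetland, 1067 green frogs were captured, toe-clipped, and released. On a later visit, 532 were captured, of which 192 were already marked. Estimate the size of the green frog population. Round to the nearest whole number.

N ≈ 2956

The marked fraction in the recapture sample should equal the marked fraction in the population: 192/532 = 1067/N.
N = (1067 × 532) / 192 = 567644 / 192 ≈ 2956.48 → 2956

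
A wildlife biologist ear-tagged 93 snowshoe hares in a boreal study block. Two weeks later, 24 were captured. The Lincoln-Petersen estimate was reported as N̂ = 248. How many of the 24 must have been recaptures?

From N = M·C/R: R = M·C / N = 93·24 / 248 = 2232 / 248 = 9.

R = 9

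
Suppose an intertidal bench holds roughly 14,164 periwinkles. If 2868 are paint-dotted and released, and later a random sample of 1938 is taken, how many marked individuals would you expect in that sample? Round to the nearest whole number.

expected recaptures ≈ 392

Expected recaptures E[R] = M·C / N.
E[R] = 2868 × 1938 / 14164 = 5558184 / 14164 ≈ 392.4 → 392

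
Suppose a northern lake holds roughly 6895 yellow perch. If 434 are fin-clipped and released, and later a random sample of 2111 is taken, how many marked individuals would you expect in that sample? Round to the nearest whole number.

Expected recaptures E[R] = M·C / N.
E[R] = 434 × 2111 / 6895 = 916174 / 6895 ≈ 132.9 → 133

expected recaptures ≈ 133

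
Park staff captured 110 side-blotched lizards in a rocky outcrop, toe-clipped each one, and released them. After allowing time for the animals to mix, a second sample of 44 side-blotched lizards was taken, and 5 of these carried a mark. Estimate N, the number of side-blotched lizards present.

N = 968

The marked fraction in the recapture sample should equal the marked fraction in the population: 5/44 = 110/N.
N = (110 × 44) / 5 = 4840 / 5 = 968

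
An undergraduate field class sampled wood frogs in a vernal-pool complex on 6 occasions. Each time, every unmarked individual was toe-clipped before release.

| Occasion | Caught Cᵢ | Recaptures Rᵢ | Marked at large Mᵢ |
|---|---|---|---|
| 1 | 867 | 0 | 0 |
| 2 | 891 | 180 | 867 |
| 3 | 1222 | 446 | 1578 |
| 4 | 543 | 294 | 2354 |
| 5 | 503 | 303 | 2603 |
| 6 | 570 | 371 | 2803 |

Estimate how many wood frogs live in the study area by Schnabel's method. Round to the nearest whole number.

N ≈ 4320

Σ MᵢCᵢ = 0·867 + 867·891 + 1578·1222 + 2354·543 + 2603·503 + 2803·570 = 0 + 772497 + 1928316 + 1278222 + 1309309 + 1597710 = 6886054
Σ Rᵢ = 0 + 180 + 446 + 294 + 303 + 371 = 1594
N̂ = 6886054 / 1594 ≈ 4320.0 → 4320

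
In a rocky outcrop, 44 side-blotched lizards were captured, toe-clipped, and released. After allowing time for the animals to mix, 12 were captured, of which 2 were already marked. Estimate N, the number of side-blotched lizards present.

N = 264

N = (44 × 12) / 2 = 528 / 2 = 264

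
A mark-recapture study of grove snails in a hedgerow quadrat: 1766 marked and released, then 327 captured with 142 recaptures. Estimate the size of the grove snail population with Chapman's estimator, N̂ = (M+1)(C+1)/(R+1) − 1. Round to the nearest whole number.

N̂ = (1766+1)(327+1)/(142+1) − 1 = 1767·328/143 − 1
= 579576/143 − 1 ≈ 4053.0 − 1 ≈ 4052.0 → 4052

N ≈ 4052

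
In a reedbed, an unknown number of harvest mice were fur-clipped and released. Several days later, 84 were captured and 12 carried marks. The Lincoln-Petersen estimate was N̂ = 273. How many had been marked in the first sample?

M = 39

From N = M·C/R: M = N·R / C = 273·12 / 84 = 3276 / 84 = 39.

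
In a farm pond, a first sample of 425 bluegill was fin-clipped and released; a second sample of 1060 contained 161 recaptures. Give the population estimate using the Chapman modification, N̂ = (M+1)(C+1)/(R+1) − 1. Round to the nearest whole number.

N ≈ 2789

N̂ = (425+1)(1060+1)/(161+1) − 1 = 426·1061/162 − 1
= 451986/162 − 1 ≈ 2790.0 − 1 ≈ 2789.0 → 2789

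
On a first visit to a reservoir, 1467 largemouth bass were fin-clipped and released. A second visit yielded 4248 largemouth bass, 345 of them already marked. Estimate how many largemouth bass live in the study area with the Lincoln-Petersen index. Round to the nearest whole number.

N ≈ 18,063

N = (1467 × 4248) / 345 = 6231816 / 345 ≈ 18063.2 → 18063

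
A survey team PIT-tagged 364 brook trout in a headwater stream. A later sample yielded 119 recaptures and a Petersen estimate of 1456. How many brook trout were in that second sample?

From N = M·C/R: C = N·R / M = 1456·119 / 364 = 173264 / 364 = 476.

C = 476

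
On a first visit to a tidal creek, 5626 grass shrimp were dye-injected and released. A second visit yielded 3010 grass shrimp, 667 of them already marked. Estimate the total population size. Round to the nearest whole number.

N = (5626 × 3010) / 667 = 16934260 / 667 ≈ 25388.7 → 25389

N ≈ 25,389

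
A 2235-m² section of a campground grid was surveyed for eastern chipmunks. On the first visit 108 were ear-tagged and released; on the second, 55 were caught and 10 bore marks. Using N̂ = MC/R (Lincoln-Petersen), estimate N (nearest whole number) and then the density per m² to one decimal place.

density ≈ 0.3 eastern chipmunks per m²

N̂ = 108·55/10 = 5940/10 = 594
Density = N̂ / area = 594 / 2235 ≈ 0.27 → 0.3 per m²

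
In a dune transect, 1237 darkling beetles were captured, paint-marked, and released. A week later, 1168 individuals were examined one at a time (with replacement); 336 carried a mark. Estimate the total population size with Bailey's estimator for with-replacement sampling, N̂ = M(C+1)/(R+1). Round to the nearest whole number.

N̂ = 1237·(1168+1)/(336+1) = 1237·1169/337 = 1446053/337 ≈ 4291.0 → 4291

N ≈ 4291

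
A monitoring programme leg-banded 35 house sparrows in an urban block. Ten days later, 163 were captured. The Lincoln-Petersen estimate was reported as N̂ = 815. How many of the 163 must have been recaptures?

From N = M·C/R: R = M·C / N = 35·163 / 815 = 5705 / 815 = 7.

R = 7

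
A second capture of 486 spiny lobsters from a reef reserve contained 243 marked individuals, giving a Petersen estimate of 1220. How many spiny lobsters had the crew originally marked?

M = 610

From N = M·C/R: M = N·R / C = 1220·243 / 486 = 296460 / 486 = 610.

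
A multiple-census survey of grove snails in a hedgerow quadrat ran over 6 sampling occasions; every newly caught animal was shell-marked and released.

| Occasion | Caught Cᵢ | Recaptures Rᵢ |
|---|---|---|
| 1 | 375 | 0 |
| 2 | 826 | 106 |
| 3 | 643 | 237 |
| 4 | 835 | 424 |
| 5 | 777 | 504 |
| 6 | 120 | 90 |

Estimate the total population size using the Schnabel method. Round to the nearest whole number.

Marked at large before each occasion: Mᵢ = Σⱼ<ᵢ (Cⱼ − Rⱼ) → M1=0, M2=375, M3=1095, M4=1501, M5=1912, M6=2185
Σ MᵢCᵢ = 0·375 + 375·826 + 1095·643 + 1501·835 + 1912·777 + 2185·120 = 0 + 309750 + 704085 + 1253335 + 1485624 + 262200 = 4014994
Σ Rᵢ = 0 + 106 + 237 + 424 + 504 + 90 = 1361
N̂ = 4014994 / 1361 ≈ 2950.0 → 2950

N ≈ 2950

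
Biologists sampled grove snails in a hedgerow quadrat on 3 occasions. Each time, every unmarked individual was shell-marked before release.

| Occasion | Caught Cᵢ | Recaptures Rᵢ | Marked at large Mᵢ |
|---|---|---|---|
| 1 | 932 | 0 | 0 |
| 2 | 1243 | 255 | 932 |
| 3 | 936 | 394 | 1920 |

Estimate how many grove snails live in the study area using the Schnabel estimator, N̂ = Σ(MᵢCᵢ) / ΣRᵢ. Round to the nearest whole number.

N ≈ 4554

Σ MᵢCᵢ = 0·932 + 932·1243 + 1920·936 = 0 + 1158476 + 1797120 = 2955596
Σ Rᵢ = 0 + 255 + 394 = 649
N̂ = 2955596 / 649 ≈ 4554.1 → 4554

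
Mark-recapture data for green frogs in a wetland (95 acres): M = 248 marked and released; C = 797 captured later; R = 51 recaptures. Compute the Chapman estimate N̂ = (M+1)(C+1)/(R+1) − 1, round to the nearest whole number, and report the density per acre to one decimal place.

N̂ = 249·798/52 − 1 = 198702/52 − 1 ≈ 3820.2 → 3820
Density = N̂ / area = 3820 / 95 ≈ 40.21 → 40.2 per acre

density ≈ 40.2 green frogs per acre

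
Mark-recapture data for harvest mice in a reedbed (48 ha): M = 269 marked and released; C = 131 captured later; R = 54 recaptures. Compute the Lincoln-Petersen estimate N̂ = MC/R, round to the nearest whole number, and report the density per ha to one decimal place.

N̂ = 269·131/54 = 35239/54 ≈ 652.6 → 653
Density = N̂ / area = 653 / 48 ≈ 13.60 → 13.6 per ha

density ≈ 13.6 harvest mice per ha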